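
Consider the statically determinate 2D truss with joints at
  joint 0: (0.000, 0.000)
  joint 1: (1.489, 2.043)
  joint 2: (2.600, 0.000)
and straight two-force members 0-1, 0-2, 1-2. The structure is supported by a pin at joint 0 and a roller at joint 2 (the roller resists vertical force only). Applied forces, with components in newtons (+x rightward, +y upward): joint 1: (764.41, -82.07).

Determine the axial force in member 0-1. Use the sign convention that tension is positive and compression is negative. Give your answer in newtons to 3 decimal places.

N=3 nodes, M=3 members, R=3 reactions → 2N=6, M+R=6
member 0 (0-1): L=2.5280, (cx,cy)=(0.5890,0.8081)
member 1 (0-2): L=2.6000, (cx,cy)=(1.0000,0.0000)
member 2 (1-2): L=2.3255, (cx,cy)=(0.4777,-0.8785)
solve A·x = −loads:
  F[0-1] = +699.8575 N (tension)
  F[0-2] = +352.1977 N (tension)
  F[1-2] = -737.2209 N (compression)
  Rx@0 = -764.4100 N
  Ry@0 = -565.5807 N
  Ry@2 = +647.6507 N

699.857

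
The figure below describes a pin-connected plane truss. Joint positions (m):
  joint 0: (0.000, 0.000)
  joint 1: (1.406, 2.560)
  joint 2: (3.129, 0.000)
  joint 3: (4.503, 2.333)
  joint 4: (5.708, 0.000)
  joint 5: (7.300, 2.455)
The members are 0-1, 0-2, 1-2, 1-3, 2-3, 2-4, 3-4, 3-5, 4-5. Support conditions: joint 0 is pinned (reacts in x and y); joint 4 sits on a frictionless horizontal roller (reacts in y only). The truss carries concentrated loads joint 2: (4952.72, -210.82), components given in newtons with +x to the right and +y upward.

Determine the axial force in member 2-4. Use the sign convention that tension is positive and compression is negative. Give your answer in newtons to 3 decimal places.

N=6 nodes, M=9 members, R=3 reactions → 2N=12, M+R=12
member 0 (0-1): L=2.9207, (cx,cy)=(0.4814,0.8765)
member 1 (0-2): L=3.1290, (cx,cy)=(1.0000,0.0000)
member 2 (1-2): L=3.0858, (cx,cy)=(0.5584,-0.8296)
member 3 (1-3): L=3.1053, (cx,cy)=(0.9973,-0.0731)
member 4 (2-3): L=2.7075, (cx,cy)=(0.5075,0.8617)
member 5 (2-4): L=2.5790, (cx,cy)=(1.0000,0.0000)
member 6 (3-4): L=2.6258, (cx,cy)=(0.4589,-0.8885)
member 7 (3-5): L=2.7997, (cx,cy)=(0.9991,0.0436)
member 8 (4-5): L=2.9260, (cx,cy)=(0.5441,0.8390)
solve A·x = −loads:
  F[0-1] = -108.6738 N (compression)
  F[0-2] = +5005.0348 N (tension)
  F[1-2] = +125.6383 N (tension)
  F[1-3] = -122.7947 N (compression)
  F[2-3] = +123.7025 N (tension)
  F[2-4] = +59.6906 N (tension)
  F[3-4] = -130.0718 N (compression)
  F[3-5] = +0.0000 N (tension)
  F[4-5] = -0.0000 N (compression)
  Rx@0 = -4952.7200 N
  Ry@0 = +95.2531 N
  Ry@4 = +115.5669 N

59.691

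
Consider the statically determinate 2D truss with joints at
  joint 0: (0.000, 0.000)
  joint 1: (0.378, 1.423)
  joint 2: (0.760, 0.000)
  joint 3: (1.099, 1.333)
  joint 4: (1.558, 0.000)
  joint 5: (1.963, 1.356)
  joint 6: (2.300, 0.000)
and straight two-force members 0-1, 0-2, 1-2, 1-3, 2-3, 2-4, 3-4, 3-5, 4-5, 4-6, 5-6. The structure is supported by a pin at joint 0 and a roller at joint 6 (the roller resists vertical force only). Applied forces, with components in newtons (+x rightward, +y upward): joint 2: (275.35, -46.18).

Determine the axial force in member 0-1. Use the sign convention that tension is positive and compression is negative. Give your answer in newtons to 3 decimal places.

-31.993

N=7 nodes, M=11 members, R=3 reactions → 2N=14, M+R=14
member 0 (0-1): L=1.4723, (cx,cy)=(0.2567,0.9665)
member 1 (0-2): L=0.7600, (cx,cy)=(1.0000,0.0000)
member 2 (1-2): L=1.4734, (cx,cy)=(0.2593,-0.9658)
member 3 (1-3): L=0.7266, (cx,cy)=(0.9923,-0.1239)
member 4 (2-3): L=1.3754, (cx,cy)=(0.2465,0.9692)
member 5 (2-4): L=0.7980, (cx,cy)=(1.0000,0.0000)
member 6 (3-4): L=1.4098, (cx,cy)=(0.3256,-0.9455)
member 7 (3-5): L=0.8643, (cx,cy)=(0.9996,0.0266)
member 8 (4-5): L=1.4152, (cx,cy)=(0.2862,0.9582)
member 9 (4-6): L=0.7420, (cx,cy)=(1.0000,0.0000)
member 10 (5-6): L=1.3972, (cx,cy)=(0.2412,-0.9705)
solve A·x = −loads:
  F[0-1] = -31.9928 N (compression)
  F[0-2] = +283.5636 N (tension)
  F[1-2] = +34.2237 N (tension)
  F[1-3] = -17.2193 N (compression)
  F[2-3] = +13.5444 N (tension)
  F[2-4] = +13.7484 N (tension)
  F[3-4] = -16.3758 N (compression)
  F[3-5] = -8.4199 N (compression)
  F[4-5] = +16.1594 N (tension)
  F[4-6] = +3.7924 N (tension)
  F[5-6] = -15.7237 N (compression)
  Rx@0 = -275.3500 N
  Ry@0 = +30.9205 N
  Ry@6 = +15.2595 N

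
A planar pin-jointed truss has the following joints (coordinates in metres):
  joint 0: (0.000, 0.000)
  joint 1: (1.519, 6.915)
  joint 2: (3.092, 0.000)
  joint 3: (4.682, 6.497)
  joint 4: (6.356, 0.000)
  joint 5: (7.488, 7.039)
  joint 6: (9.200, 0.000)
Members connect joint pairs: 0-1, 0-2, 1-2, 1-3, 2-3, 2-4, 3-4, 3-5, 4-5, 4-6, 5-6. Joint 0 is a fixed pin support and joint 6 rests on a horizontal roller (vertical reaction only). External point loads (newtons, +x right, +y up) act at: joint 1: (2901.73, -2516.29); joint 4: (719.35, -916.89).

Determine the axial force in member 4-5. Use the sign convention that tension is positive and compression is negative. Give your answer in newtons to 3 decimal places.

3534.938

N=7 nodes, M=11 members, R=3 reactions → 2N=14, M+R=14
member 0 (0-1): L=7.0799, (cx,cy)=(0.2146,0.9767)
member 1 (0-2): L=3.0920, (cx,cy)=(1.0000,0.0000)
member 2 (1-2): L=7.0917, (cx,cy)=(0.2218,-0.9751)
member 3 (1-3): L=3.1905, (cx,cy)=(0.9914,-0.1310)
member 4 (2-3): L=6.6887, (cx,cy)=(0.2377,0.9713)
member 5 (2-4): L=3.2640, (cx,cy)=(1.0000,0.0000)
member 6 (3-4): L=6.7092, (cx,cy)=(0.2495,-0.9684)
member 7 (3-5): L=2.8579, (cx,cy)=(0.9819,0.1897)
member 8 (4-5): L=7.1294, (cx,cy)=(0.1588,0.9873)
member 9 (4-6): L=2.8440, (cx,cy)=(1.0000,0.0000)
member 10 (5-6): L=7.2442, (cx,cy)=(0.2363,-0.9717)
solve A·x = −loads:
  F[0-1] = -208.0844 N (compression)
  F[0-2] = +3665.7249 N (tension)
  F[1-2] = -2033.9667 N (compression)
  F[1-3] = -2516.9152 N (compression)
  F[2-3] = +2041.8287 N (tension)
  F[2-4] = +2729.2009 N (tension)
  F[3-4] = -2657.2464 N (compression)
  F[3-5] = -1371.7409 N (compression)
  F[4-5] = +3534.9380 N (tension)
  F[4-6] = +785.5746 N (tension)
  F[5-6] = -3324.1012 N (compression)
  Rx@0 = -3621.0800 N
  Ry@0 = +203.2387 N
  Ry@6 = +3229.9413 N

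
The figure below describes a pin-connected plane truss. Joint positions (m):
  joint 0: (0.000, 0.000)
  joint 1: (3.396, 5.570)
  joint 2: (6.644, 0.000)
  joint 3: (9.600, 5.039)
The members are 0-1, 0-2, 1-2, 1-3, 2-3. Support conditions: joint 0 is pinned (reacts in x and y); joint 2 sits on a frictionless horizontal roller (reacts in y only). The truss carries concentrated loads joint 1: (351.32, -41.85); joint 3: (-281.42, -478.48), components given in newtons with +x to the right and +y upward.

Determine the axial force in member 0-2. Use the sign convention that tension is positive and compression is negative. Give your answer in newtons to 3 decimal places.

N=4 nodes, M=5 members, R=3 reactions → 2N=8, M+R=8
member 0 (0-1): L=6.5236, (cx,cy)=(0.5206,0.8538)
member 1 (0-2): L=6.6440, (cx,cy)=(1.0000,0.0000)
member 2 (1-2): L=6.4478, (cx,cy)=(0.5037,-0.8639)
member 3 (1-3): L=6.2267, (cx,cy)=(0.9964,-0.0853)
member 4 (2-3): L=5.8420, (cx,cy)=(0.5060,0.8625)
solve A·x = −loads:
  F[0-1] = +320.3432 N (tension)
  F[0-2] = -96.8608 N (compression)
  F[1-2] = -364.9971 N (compression)
  F[1-3] = -0.6995 N (compression)
  F[2-3] = -554.8023 N (compression)
  Rx@0 = -69.9000 N
  Ry@0 = -273.5152 N
  Ry@2 = +793.8452 N

-96.861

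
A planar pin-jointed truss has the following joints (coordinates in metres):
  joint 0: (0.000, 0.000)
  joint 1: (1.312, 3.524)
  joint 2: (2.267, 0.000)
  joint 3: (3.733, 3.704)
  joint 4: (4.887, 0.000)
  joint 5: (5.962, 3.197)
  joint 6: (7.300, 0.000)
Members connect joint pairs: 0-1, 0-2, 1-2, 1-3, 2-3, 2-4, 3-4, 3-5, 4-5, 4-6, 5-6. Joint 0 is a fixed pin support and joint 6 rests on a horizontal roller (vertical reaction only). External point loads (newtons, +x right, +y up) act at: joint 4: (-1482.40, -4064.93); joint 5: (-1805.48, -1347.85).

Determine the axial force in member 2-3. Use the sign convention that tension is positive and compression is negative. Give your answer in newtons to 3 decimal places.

-2441.060

N=7 nodes, M=11 members, R=3 reactions → 2N=14, M+R=14
member 0 (0-1): L=3.7603, (cx,cy)=(0.3489,0.9372)
member 1 (0-2): L=2.2670, (cx,cy)=(1.0000,0.0000)
member 2 (1-2): L=3.6511, (cx,cy)=(0.2616,-0.9652)
member 3 (1-3): L=2.4277, (cx,cy)=(0.9972,0.0741)
member 4 (2-3): L=3.9836, (cx,cy)=(0.3680,0.9298)
member 5 (2-4): L=2.6200, (cx,cy)=(1.0000,0.0000)
member 6 (3-4): L=3.8796, (cx,cy)=(0.2975,-0.9547)
member 7 (3-5): L=2.2859, (cx,cy)=(0.9751,-0.2218)
member 8 (4-5): L=3.3729, (cx,cy)=(0.3187,0.9478)
member 9 (4-6): L=2.4130, (cx,cy)=(1.0000,0.0000)
member 10 (5-6): L=3.4657, (cx,cy)=(0.3861,-0.9225)
solve A·x = −loads:
  F[0-1] = -2541.0891 N (compression)
  F[0-2] = -2401.2748 N (compression)
  F[1-2] = +2351.6181 N (tension)
  F[1-3] = -1505.8494 N (compression)
  F[2-3] = -2441.0603 N (compression)
  F[2-4] = -887.8353 N (compression)
  F[3-4] = +3299.9376 N (tension)
  F[3-5] = -3467.9943 N (compression)
  F[4-5] = +964.6668 N (tension)
  F[4-6] = +1268.6852 N (tension)
  F[5-6] = -3286.1570 N (compression)
  Rx@0 = +3287.8800 N
  Ry@0 = +2381.3999 N
  Ry@6 = +3031.3801 N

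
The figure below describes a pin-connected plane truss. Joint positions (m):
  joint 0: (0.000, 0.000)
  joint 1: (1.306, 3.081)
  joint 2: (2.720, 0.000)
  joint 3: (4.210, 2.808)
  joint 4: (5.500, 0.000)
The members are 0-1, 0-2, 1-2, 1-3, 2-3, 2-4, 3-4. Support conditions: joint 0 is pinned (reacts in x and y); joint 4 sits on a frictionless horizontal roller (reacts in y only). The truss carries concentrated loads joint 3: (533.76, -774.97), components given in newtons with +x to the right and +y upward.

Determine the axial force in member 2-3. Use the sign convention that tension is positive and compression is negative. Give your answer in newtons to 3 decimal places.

111.637

N=5 nodes, M=7 members, R=3 reactions → 2N=10, M+R=10
member 0 (0-1): L=3.3464, (cx,cy)=(0.3903,0.9207)
member 1 (0-2): L=2.7200, (cx,cy)=(1.0000,0.0000)
member 2 (1-2): L=3.3900, (cx,cy)=(0.4171,-0.9089)
member 3 (1-3): L=2.9168, (cx,cy)=(0.9956,-0.0936)
member 4 (2-3): L=3.1788, (cx,cy)=(0.4687,0.8833)
member 5 (2-4): L=2.7800, (cx,cy)=(1.0000,0.0000)
member 6 (3-4): L=3.0901, (cx,cy)=(0.4175,-0.9087)
solve A·x = −loads:
  F[0-1] = +98.5589 N (tension)
  F[0-2] = +495.2951 N (tension)
  F[1-2] = -108.5032 N (compression)
  F[1-3] = +84.0920 N (tension)
  F[2-3] = +111.6368 N (tension)
  F[2-4] = +397.7101 N (tension)
  F[3-4] = -952.6974 N (compression)
  Rx@0 = -533.7600 N
  Ry@0 = -90.7431 N
  Ry@4 = +865.7131 N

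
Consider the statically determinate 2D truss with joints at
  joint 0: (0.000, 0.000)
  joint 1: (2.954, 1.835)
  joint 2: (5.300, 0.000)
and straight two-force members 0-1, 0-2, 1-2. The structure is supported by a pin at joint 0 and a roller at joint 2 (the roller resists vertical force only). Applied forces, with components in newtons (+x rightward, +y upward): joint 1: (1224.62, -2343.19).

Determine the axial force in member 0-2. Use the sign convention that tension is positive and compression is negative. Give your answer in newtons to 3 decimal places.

N=3 nodes, M=3 members, R=3 reactions → 2N=6, M+R=6
member 0 (0-1): L=3.4775, (cx,cy)=(0.8494,0.5277)
member 1 (0-2): L=5.3000, (cx,cy)=(1.0000,0.0000)
member 2 (1-2): L=2.9784, (cx,cy)=(0.7877,-0.6161)
solve A·x = −loads:
  F[0-1] = -1162.0836 N (compression)
  F[0-2] = +2211.7508 N (tension)
  F[1-2] = -2807.9737 N (compression)
  Rx@0 = -1224.6200 N
  Ry@0 = +613.1974 N
  Ry@2 = +1729.9926 N

2211.751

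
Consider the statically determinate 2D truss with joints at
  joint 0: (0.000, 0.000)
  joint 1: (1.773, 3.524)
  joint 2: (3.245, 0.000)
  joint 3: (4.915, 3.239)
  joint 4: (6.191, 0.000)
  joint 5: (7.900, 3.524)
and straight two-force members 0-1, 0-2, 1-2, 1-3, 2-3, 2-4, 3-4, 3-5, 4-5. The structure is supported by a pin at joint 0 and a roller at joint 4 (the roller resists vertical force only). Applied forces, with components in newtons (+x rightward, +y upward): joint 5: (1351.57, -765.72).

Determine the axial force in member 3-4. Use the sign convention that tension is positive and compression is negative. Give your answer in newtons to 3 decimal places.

-868.675

N=6 nodes, M=9 members, R=3 reactions → 2N=12, M+R=12
member 0 (0-1): L=3.9449, (cx,cy)=(0.4494,0.8933)
member 1 (0-2): L=3.2450, (cx,cy)=(1.0000,0.0000)
member 2 (1-2): L=3.8191, (cx,cy)=(0.3854,-0.9227)
member 3 (1-3): L=3.1549, (cx,cy)=(0.9959,-0.0903)
member 4 (2-3): L=3.6442, (cx,cy)=(0.4583,0.8888)
member 5 (2-4): L=2.9460, (cx,cy)=(1.0000,0.0000)
member 6 (3-4): L=3.4813, (cx,cy)=(0.3665,-0.9304)
member 7 (3-5): L=2.9986, (cx,cy)=(0.9955,0.0950)
member 8 (4-5): L=3.9165, (cx,cy)=(0.4364,0.8998)
solve A·x = −loads:
  F[0-1] = +1097.8346 N (tension)
  F[0-2] = +858.1560 N (tension)
  F[1-2] = -1155.0924 N (compression)
  F[1-3] = +942.4785 N (tension)
  F[2-3] = +1199.1748 N (tension)
  F[2-4] = -136.5954 N (compression)
  F[3-4] = -868.6747 N (compression)
  F[3-5] = +1814.7781 N (tension)
  F[4-5] = -1042.7121 N (compression)
  Rx@0 = -1351.5700 N
  Ry@0 = -980.7056 N
  Ry@4 = +1746.4256 N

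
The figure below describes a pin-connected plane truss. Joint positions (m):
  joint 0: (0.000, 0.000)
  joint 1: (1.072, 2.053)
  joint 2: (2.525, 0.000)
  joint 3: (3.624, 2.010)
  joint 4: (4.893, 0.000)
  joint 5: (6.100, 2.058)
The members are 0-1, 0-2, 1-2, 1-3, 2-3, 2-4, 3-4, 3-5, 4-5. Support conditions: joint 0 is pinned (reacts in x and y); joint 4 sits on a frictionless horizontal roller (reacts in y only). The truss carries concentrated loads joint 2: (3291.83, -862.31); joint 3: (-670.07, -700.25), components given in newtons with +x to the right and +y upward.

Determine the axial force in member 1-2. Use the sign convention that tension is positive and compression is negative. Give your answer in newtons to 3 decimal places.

N=6 nodes, M=9 members, R=3 reactions → 2N=12, M+R=12
member 0 (0-1): L=2.3160, (cx,cy)=(0.4629,0.8864)
member 1 (0-2): L=2.5250, (cx,cy)=(1.0000,0.0000)
member 2 (1-2): L=2.5152, (cx,cy)=(0.5777,-0.8163)
member 3 (1-3): L=2.5524, (cx,cy)=(0.9999,-0.0168)
member 4 (2-3): L=2.2908, (cx,cy)=(0.4797,0.8774)
member 5 (2-4): L=2.3680, (cx,cy)=(1.0000,0.0000)
member 6 (3-4): L=2.3771, (cx,cy)=(0.5339,-0.8456)
member 7 (3-5): L=2.4765, (cx,cy)=(0.9998,0.0194)
member 8 (4-5): L=2.3858, (cx,cy)=(0.5059,0.8626)
solve A·x = −loads:
  F[0-1] = -986.1901 N (compression)
  F[0-2] = +3078.2290 N (tension)
  F[1-2] = +1093.4431 N (tension)
  F[1-3] = -1088.3027 N (compression)
  F[2-3] = -34.4354 N (compression)
  F[2-4] = +434.5982 N (tension)
  F[3-4] = -814.0823 N (compression)
  F[3-5] = -0.0000 N (compression)
  F[4-5] = +0.0000 N (tension)
  Rx@0 = -2621.7600 N
  Ry@0 = +874.1893 N
  Ry@4 = +688.3707 N

1093.443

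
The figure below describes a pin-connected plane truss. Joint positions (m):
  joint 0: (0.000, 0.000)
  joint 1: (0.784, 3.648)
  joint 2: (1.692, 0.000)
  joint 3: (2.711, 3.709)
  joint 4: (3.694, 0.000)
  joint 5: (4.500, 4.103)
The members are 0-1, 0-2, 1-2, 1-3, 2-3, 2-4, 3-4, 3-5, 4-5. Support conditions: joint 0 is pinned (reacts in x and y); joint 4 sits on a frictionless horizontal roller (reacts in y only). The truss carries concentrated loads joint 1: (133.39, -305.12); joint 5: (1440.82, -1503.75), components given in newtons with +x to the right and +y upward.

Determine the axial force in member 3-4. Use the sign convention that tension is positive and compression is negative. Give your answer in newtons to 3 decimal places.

N=6 nodes, M=9 members, R=3 reactions → 2N=12, M+R=12
member 0 (0-1): L=3.7313, (cx,cy)=(0.2101,0.9777)
member 1 (0-2): L=1.6920, (cx,cy)=(1.0000,0.0000)
member 2 (1-2): L=3.7593, (cx,cy)=(0.2415,-0.9704)
member 3 (1-3): L=1.9280, (cx,cy)=(0.9995,0.0316)
member 4 (2-3): L=3.8464, (cx,cy)=(0.2649,0.9643)
member 5 (2-4): L=2.0020, (cx,cy)=(1.0000,0.0000)
member 6 (3-4): L=3.8371, (cx,cy)=(0.2562,-0.9666)
member 7 (3-5): L=1.8319, (cx,cy)=(0.9766,0.2151)
member 8 (4-5): L=4.1814, (cx,cy)=(0.1928,0.9812)
solve A·x = −loads:
  F[0-1] = +1861.3717 N (tension)
  F[0-2] = +1183.1084 N (tension)
  F[1-2] = -2164.3141 N (compression)
  F[1-3] = +780.8581 N (tension)
  F[2-3] = +2178.0554 N (tension)
  F[2-4] = +83.3406 N (tension)
  F[3-4] = -1784.8377 N (compression)
  F[3-5] = +1858.2194 N (tension)
  F[4-5] = -1939.7948 N (compression)
  Rx@0 = -1574.2100 N
  Ry@0 = -1819.8198 N
  Ry@4 = +3628.6898 N

-1784.838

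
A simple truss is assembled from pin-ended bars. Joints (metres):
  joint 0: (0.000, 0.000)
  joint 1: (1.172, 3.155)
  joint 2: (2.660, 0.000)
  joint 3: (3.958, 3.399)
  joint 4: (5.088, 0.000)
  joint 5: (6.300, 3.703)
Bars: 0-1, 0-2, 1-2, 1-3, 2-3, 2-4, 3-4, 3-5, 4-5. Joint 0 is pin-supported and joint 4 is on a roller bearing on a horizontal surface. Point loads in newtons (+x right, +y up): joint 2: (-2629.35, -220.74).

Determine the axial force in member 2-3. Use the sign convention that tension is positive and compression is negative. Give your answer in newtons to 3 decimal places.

N=6 nodes, M=9 members, R=3 reactions → 2N=12, M+R=12
member 0 (0-1): L=3.3657, (cx,cy)=(0.3482,0.9374)
member 1 (0-2): L=2.6600, (cx,cy)=(1.0000,0.0000)
member 2 (1-2): L=3.4883, (cx,cy)=(0.4266,-0.9045)
member 3 (1-3): L=2.7967, (cx,cy)=(0.9962,0.0872)
member 4 (2-3): L=3.6384, (cx,cy)=(0.3567,0.9342)
member 5 (2-4): L=2.4280, (cx,cy)=(1.0000,0.0000)
member 6 (3-4): L=3.5819, (cx,cy)=(0.3155,-0.9489)
member 7 (3-5): L=2.3616, (cx,cy)=(0.9917,0.1287)
member 8 (4-5): L=3.8963, (cx,cy)=(0.3111,0.9504)
solve A·x = −loads:
  F[0-1] = -112.3705 N (compression)
  F[0-2] = -2590.2199 N (compression)
  F[1-2] = +108.2065 N (tension)
  F[1-3] = -85.6142 N (compression)
  F[2-3] = +131.5266 N (tension)
  F[2-4] = +38.3657 N (tension)
  F[3-4] = -121.6128 N (compression)
  F[3-5] = +0.0000 N (tension)
  F[4-5] = -0.0000 N (compression)
  Rx@0 = +2629.3500 N
  Ry@0 = +105.3374 N
  Ry@4 = +115.4026 N

131.527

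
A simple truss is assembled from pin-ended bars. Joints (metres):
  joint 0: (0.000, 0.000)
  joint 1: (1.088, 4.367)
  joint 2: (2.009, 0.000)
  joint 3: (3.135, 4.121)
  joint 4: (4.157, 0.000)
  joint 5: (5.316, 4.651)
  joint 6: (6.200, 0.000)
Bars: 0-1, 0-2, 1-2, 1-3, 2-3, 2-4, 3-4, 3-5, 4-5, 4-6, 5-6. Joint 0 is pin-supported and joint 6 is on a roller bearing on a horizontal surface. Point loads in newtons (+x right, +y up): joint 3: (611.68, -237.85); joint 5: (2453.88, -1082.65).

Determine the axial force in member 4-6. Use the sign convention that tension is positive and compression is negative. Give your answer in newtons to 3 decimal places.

N=7 nodes, M=11 members, R=3 reactions → 2N=14, M+R=14
member 0 (0-1): L=4.5005, (cx,cy)=(0.2418,0.9703)
member 1 (0-2): L=2.0090, (cx,cy)=(1.0000,0.0000)
member 2 (1-2): L=4.4631, (cx,cy)=(0.2064,-0.9785)
member 3 (1-3): L=2.0617, (cx,cy)=(0.9929,-0.1193)
member 4 (2-3): L=4.2721, (cx,cy)=(0.2636,0.9646)
member 5 (2-4): L=2.1480, (cx,cy)=(1.0000,0.0000)
member 6 (3-4): L=4.2458, (cx,cy)=(0.2407,-0.9706)
member 7 (3-5): L=2.2445, (cx,cy)=(0.9717,0.2361)
member 8 (4-5): L=4.7932, (cx,cy)=(0.2418,0.9703)
member 9 (4-6): L=2.0430, (cx,cy)=(1.0000,0.0000)
member 10 (5-6): L=4.7343, (cx,cy)=(0.1867,-0.9824)
solve A·x = −loads:
  F[0-1] = +2035.8143 N (tension)
  F[0-2] = +2573.3992 N (tension)
  F[1-2] = -2133.4009 N (compression)
  F[1-3] = +939.1194 N (tension)
  F[2-3] = +2164.0019 N (tension)
  F[2-4] = +1562.7771 N (tension)
  F[3-4] = -1940.2876 N (compression)
  F[3-5] = +1397.6684 N (tension)
  F[4-5] = +1940.8308 N (tension)
  F[4-6] = +626.4461 N (tension)
  F[5-6] = -3354.9335 N (compression)
  Rx@0 = -3065.5600 N
  Ry@0 = -1975.4284 N
  Ry@6 = +3295.9284 N

626.446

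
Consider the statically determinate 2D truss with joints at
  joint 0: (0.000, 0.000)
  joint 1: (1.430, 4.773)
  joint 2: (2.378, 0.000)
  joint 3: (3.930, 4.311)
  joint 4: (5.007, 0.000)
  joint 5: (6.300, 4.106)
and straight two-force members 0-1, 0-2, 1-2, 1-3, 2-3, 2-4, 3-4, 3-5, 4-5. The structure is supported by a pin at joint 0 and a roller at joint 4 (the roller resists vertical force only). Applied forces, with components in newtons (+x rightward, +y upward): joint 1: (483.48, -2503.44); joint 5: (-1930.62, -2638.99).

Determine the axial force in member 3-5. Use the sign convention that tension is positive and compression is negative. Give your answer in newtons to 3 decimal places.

N=6 nodes, M=9 members, R=3 reactions → 2N=12, M+R=12
member 0 (0-1): L=4.9826, (cx,cy)=(0.2870,0.9579)
member 1 (0-2): L=2.3780, (cx,cy)=(1.0000,0.0000)
member 2 (1-2): L=4.8662, (cx,cy)=(0.1948,-0.9808)
member 3 (1-3): L=2.5423, (cx,cy)=(0.9833,-0.1817)
member 4 (2-3): L=4.5819, (cx,cy)=(0.3387,0.9409)
member 5 (2-4): L=2.6290, (cx,cy)=(1.0000,0.0000)
member 6 (3-4): L=4.4435, (cx,cy)=(0.2424,-0.9702)
member 7 (3-5): L=2.3788, (cx,cy)=(0.9963,-0.0862)
member 8 (4-5): L=4.3048, (cx,cy)=(0.3004,0.9538)
solve A·x = −loads:
  F[0-1] = -2327.1946 N (compression)
  F[0-2] = -779.2397 N (compression)
  F[1-2] = -64.9556 N (compression)
  F[1-3] = -1158.0072 N (compression)
  F[2-3] = +67.7141 N (tension)
  F[2-4] = -814.8305 N (compression)
  F[3-4] = -187.1377 N (compression)
  F[3-5] = -1074.4287 N (compression)
  F[4-5] = -2863.8180 N (compression)
  Rx@0 = +1447.1400 N
  Ry@0 = +2229.2923 N
  Ry@4 = +2913.1377 N

-1074.429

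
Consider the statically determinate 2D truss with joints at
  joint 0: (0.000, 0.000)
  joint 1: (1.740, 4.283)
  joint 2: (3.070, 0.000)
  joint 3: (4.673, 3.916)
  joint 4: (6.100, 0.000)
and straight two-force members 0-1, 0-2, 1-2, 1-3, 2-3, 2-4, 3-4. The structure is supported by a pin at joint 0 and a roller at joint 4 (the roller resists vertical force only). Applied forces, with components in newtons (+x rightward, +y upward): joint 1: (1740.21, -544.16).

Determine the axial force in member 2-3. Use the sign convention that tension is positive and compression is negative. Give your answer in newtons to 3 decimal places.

N=5 nodes, M=7 members, R=3 reactions → 2N=10, M+R=10
member 0 (0-1): L=4.6230, (cx,cy)=(0.3764,0.9265)
member 1 (0-2): L=3.0700, (cx,cy)=(1.0000,0.0000)
member 2 (1-2): L=4.4848, (cx,cy)=(0.2966,-0.9550)
member 3 (1-3): L=2.9559, (cx,cy)=(0.9923,-0.1242)
member 4 (2-3): L=4.2314, (cx,cy)=(0.3788,0.9255)
member 5 (2-4): L=3.0300, (cx,cy)=(1.0000,0.0000)
member 6 (3-4): L=4.1679, (cx,cy)=(0.3424,-0.9396)
solve A·x = −loads:
  F[0-1] = +899.0256 N (tension)
  F[0-2] = +1401.8322 N (tension)
  F[1-2] = -1309.1392 N (compression)
  F[1-3] = -1021.4973 N (compression)
  F[2-3] = +1350.9398 N (tension)
  F[2-4] = +501.8095 N (tension)
  F[3-4] = -1465.6563 N (compression)
  Rx@0 = -1740.2100 N
  Ry@0 = -832.9151 N
  Ry@4 = +1377.0751 N

1350.940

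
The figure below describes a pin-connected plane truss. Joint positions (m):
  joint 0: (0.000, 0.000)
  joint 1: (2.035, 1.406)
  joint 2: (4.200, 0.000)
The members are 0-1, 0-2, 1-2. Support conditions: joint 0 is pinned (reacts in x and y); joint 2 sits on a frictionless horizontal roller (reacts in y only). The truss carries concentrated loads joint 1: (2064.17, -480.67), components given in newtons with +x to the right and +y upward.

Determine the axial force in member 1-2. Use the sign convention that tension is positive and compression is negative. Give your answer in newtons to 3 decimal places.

N=3 nodes, M=3 members, R=3 reactions → 2N=6, M+R=6
member 0 (0-1): L=2.4735, (cx,cy)=(0.8227,0.5684)
member 1 (0-2): L=4.2000, (cx,cy)=(1.0000,0.0000)
member 2 (1-2): L=2.5815, (cx,cy)=(0.8387,-0.5446)
solve A·x = −loads:
  F[0-1] = +779.7444 N (tension)
  F[0-2] = +1422.6507 N (tension)
  F[1-2] = -1696.3281 N (compression)
  Rx@0 = -2064.1700 N
  Ry@0 = -443.2315 N
  Ry@2 = +923.9015 N

-1696.328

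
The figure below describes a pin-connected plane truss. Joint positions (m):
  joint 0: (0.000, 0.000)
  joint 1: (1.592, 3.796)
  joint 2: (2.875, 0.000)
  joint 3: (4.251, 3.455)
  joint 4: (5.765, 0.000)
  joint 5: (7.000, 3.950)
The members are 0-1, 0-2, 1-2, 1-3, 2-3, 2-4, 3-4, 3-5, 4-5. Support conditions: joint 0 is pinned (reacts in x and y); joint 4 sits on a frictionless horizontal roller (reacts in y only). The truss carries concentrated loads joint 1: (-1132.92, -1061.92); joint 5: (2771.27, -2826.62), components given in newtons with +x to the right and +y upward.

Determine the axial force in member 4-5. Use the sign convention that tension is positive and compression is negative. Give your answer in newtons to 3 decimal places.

N=6 nodes, M=9 members, R=3 reactions → 2N=12, M+R=12
member 0 (0-1): L=4.1163, (cx,cy)=(0.3868,0.9222)
member 1 (0-2): L=2.8750, (cx,cy)=(1.0000,0.0000)
member 2 (1-2): L=4.0070, (cx,cy)=(0.3202,-0.9474)
member 3 (1-3): L=2.6808, (cx,cy)=(0.9919,-0.1272)
member 4 (2-3): L=3.7189, (cx,cy)=(0.3700,0.9290)
member 5 (2-4): L=2.8900, (cx,cy)=(1.0000,0.0000)
member 6 (3-4): L=3.7722, (cx,cy)=(0.4014,-0.9159)
member 7 (3-5): L=2.7932, (cx,cy)=(0.9842,0.1772)
member 8 (4-5): L=4.1386, (cx,cy)=(0.2984,0.9544)
solve A·x = −loads:
  F[0-1] = +1073.1793 N (tension)
  F[0-2] = +1223.2943 N (tension)
  F[1-2] = -2482.7673 N (compression)
  F[1-3] = +2362.1286 N (tension)
  F[2-3] = +2531.7270 N (tension)
  F[2-4] = -508.4082 N (compression)
  F[3-4] = -1478.4904 N (compression)
  F[3-5] = +3935.3755 N (tension)
  F[4-5] = -3692.2597 N (compression)
  Rx@0 = -1638.3500 N
  Ry@0 = -989.6679 N
  Ry@4 = +4878.2079 N

-3692.260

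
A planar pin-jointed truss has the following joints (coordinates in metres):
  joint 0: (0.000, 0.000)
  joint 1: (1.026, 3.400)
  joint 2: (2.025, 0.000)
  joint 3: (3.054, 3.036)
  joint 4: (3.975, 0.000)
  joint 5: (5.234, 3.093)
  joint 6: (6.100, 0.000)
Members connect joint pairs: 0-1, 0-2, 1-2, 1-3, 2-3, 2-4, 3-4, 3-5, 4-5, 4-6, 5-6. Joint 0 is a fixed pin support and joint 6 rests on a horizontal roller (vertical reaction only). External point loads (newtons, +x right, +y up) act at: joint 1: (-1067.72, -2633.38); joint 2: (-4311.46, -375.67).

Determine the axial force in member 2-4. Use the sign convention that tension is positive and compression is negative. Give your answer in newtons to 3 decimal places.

-27.577

N=7 nodes, M=11 members, R=3 reactions → 2N=14, M+R=14
member 0 (0-1): L=3.5514, (cx,cy)=(0.2889,0.9574)
member 1 (0-2): L=2.0250, (cx,cy)=(1.0000,0.0000)
member 2 (1-2): L=3.5437, (cx,cy)=(0.2819,-0.9594)
member 3 (1-3): L=2.0604, (cx,cy)=(0.9843,-0.1767)
member 4 (2-3): L=3.2056, (cx,cy)=(0.3210,0.9471)
member 5 (2-4): L=1.9500, (cx,cy)=(1.0000,0.0000)
member 6 (3-4): L=3.1726, (cx,cy)=(0.2903,-0.9569)
member 7 (3-5): L=2.1807, (cx,cy)=(0.9997,0.0261)
member 8 (4-5): L=3.3394, (cx,cy)=(0.3770,0.9262)
member 9 (4-6): L=2.1250, (cx,cy)=(1.0000,0.0000)
member 10 (5-6): L=3.2119, (cx,cy)=(0.2696,-0.9630)
solve A·x = −loads:
  F[0-1] = -3171.7812 N (compression)
  F[0-2] = -4462.8604 N (compression)
  F[1-2] = +413.6931 N (tension)
  F[1-3] = +35.3334 N (tension)
  F[2-3] = -22.4316 N (compression)
  F[2-4] = -27.5772 N (compression)
  F[3-4] = +29.2451 N (tension)
  F[3-5] = +19.0939 N (tension)
  F[4-5] = -30.2153 N (compression)
  F[4-6] = -7.6959 N (compression)
  F[5-6] = +28.5437 N (tension)
  Rx@0 = +5379.1800 N
  Ry@0 = +3036.5366 N
  Ry@6 = -27.4866 N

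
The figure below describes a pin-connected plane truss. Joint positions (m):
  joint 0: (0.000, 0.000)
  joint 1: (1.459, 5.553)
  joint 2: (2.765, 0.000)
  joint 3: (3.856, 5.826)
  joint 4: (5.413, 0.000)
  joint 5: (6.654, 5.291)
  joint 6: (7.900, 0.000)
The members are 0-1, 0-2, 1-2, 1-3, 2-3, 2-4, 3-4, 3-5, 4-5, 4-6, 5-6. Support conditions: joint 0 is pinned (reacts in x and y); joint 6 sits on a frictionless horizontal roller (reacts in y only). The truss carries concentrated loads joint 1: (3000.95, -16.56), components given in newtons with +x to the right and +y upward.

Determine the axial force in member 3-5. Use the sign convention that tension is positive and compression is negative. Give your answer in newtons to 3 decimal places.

-967.544

N=7 nodes, M=11 members, R=3 reactions → 2N=14, M+R=14
member 0 (0-1): L=5.7415, (cx,cy)=(0.2541,0.9672)
member 1 (0-2): L=2.7650, (cx,cy)=(1.0000,0.0000)
member 2 (1-2): L=5.7045, (cx,cy)=(0.2289,-0.9734)
member 3 (1-3): L=2.4125, (cx,cy)=(0.9936,0.1132)
member 4 (2-3): L=5.9273, (cx,cy)=(0.1841,0.9829)
member 5 (2-4): L=2.6480, (cx,cy)=(1.0000,0.0000)
member 6 (3-4): L=6.0305, (cx,cy)=(0.2582,-0.9661)
member 7 (3-5): L=2.8487, (cx,cy)=(0.9822,-0.1878)
member 8 (4-5): L=5.4346, (cx,cy)=(0.2284,0.9736)
member 9 (4-6): L=2.4870, (cx,cy)=(1.0000,0.0000)
member 10 (5-6): L=5.4357, (cx,cy)=(0.2292,-0.9734)
solve A·x = −loads:
  F[0-1] = +2167.0360 N (tension)
  F[0-2] = +2450.2714 N (tension)
  F[1-2] = -2392.6883 N (compression)
  F[1-3] = -1914.7847 N (compression)
  F[2-3] = +2369.6259 N (tension)
  F[2-4] = +1466.3216 N (tension)
  F[3-4] = -1998.5106 N (compression)
  F[3-5] = -967.5444 N (compression)
  F[4-5] = +1983.1475 N (tension)
  F[4-6] = +497.4722 N (tension)
  F[5-6] = -2170.2459 N (compression)
  Rx@0 = -3000.9500 N
  Ry@0 = -2095.9003 N
  Ry@6 = +2112.4603 N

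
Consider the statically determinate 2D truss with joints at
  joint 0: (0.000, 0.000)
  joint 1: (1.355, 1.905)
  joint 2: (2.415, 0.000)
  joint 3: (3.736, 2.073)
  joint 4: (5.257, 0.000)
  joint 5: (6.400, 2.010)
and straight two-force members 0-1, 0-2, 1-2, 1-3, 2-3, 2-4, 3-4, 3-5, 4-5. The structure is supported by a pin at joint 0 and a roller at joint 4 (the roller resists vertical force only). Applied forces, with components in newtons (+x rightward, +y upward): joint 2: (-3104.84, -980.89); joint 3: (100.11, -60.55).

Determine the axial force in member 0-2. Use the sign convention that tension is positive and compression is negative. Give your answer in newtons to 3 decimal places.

-2643.166

N=6 nodes, M=9 members, R=3 reactions → 2N=12, M+R=12
member 0 (0-1): L=2.3377, (cx,cy)=(0.5796,0.8149)
member 1 (0-2): L=2.4150, (cx,cy)=(1.0000,0.0000)
member 2 (1-2): L=2.1801, (cx,cy)=(0.4862,-0.8738)
member 3 (1-3): L=2.3869, (cx,cy)=(0.9975,0.0704)
member 4 (2-3): L=2.4581, (cx,cy)=(0.5374,0.8433)
member 5 (2-4): L=2.8420, (cx,cy)=(1.0000,0.0000)
member 6 (3-4): L=2.5711, (cx,cy)=(0.5916,-0.8063)
member 7 (3-5): L=2.6647, (cx,cy)=(0.9997,-0.0236)
member 8 (4-5): L=2.3123, (cx,cy)=(0.4943,0.8693)
solve A·x = −loads:
  F[0-1] = -623.7959 N (compression)
  F[0-2] = -2643.1664 N (compression)
  F[1-2] = +531.6496 N (tension)
  F[1-3] = -621.6076 N (compression)
  F[2-3] = +612.2390 N (tension)
  F[2-4] = +391.1577 N (tension)
  F[3-4] = -661.2241 N (compression)
  F[3-5] = +0.0000 N (tension)
  F[4-5] = -0.0000 N (compression)
  Rx@0 = +3004.7300 N
  Ry@0 = +508.3237 N
  Ry@4 = +533.1163 N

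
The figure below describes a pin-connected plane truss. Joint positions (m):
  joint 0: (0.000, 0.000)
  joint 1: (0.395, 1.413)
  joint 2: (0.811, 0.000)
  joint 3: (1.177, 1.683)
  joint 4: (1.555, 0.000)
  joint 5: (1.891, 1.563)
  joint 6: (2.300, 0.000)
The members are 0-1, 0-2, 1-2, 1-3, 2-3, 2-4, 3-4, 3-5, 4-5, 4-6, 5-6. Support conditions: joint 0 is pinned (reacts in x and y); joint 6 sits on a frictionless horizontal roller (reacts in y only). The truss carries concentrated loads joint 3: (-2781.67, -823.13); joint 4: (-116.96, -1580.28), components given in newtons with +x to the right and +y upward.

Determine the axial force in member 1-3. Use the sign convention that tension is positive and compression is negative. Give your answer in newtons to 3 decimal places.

N=7 nodes, M=11 members, R=3 reactions → 2N=14, M+R=14
member 0 (0-1): L=1.4672, (cx,cy)=(0.2692,0.9631)
member 1 (0-2): L=0.8110, (cx,cy)=(1.0000,0.0000)
member 2 (1-2): L=1.4730, (cx,cy)=(0.2824,-0.9593)
member 3 (1-3): L=0.8273, (cx,cy)=(0.9452,0.3264)
member 4 (2-3): L=1.7223, (cx,cy)=(0.2125,0.9772)
member 5 (2-4): L=0.7440, (cx,cy)=(1.0000,0.0000)
member 6 (3-4): L=1.7249, (cx,cy)=(0.2191,-0.9757)
member 7 (3-5): L=0.7240, (cx,cy)=(0.9862,-0.1657)
member 8 (4-5): L=1.5987, (cx,cy)=(0.2102,0.9777)
member 9 (4-6): L=0.7450, (cx,cy)=(1.0000,0.0000)
member 10 (5-6): L=1.6156, (cx,cy)=(0.2532,-0.9674)
solve A·x = −loads:
  F[0-1] = -3062.3010 N (compression)
  F[0-2] = -2074.1808 N (compression)
  F[1-2] = +2521.3582 N (tension)
  F[1-3] = -1625.5481 N (compression)
  F[2-3] = -2475.2463 N (compression)
  F[2-4] = -836.0950 N (compression)
  F[3-4] = +2135.8160 N (tension)
  F[3-5] = +254.6145 N (tension)
  F[4-5] = -515.1272 N (compression)
  F[4-6] = -142.8287 N (compression)
  F[5-6] = +564.2003 N (tension)
  Rx@0 = +2898.6300 N
  Ry@0 = +2949.2323 N
  Ry@6 = -545.8223 N

-1625.548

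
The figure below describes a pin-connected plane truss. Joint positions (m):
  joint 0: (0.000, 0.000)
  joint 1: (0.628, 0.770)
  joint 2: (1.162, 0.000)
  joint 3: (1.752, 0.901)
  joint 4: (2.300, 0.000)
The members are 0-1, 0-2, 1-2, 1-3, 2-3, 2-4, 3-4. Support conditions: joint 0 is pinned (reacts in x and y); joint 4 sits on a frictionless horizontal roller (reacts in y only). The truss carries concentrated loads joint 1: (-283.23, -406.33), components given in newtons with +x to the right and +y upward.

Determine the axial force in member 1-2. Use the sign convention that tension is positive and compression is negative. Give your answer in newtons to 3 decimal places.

-22.751

N=5 nodes, M=7 members, R=3 reactions → 2N=10, M+R=10
member 0 (0-1): L=0.9936, (cx,cy)=(0.6320,0.7749)
member 1 (0-2): L=1.1620, (cx,cy)=(1.0000,0.0000)
member 2 (1-2): L=0.9370, (cx,cy)=(0.5699,-0.8217)
member 3 (1-3): L=1.1316, (cx,cy)=(0.9933,0.1158)
member 4 (2-3): L=1.0770, (cx,cy)=(0.5478,0.8366)
member 5 (2-4): L=1.1380, (cx,cy)=(1.0000,0.0000)
member 6 (3-4): L=1.0546, (cx,cy)=(0.5196,-0.8544)
solve A·x = −loads:
  F[0-1] = -503.5271 N (compression)
  F[0-2] = +35.0149 N (tension)
  F[1-2] = -22.7509 N (compression)
  F[1-3] = -22.1989 N (compression)
  F[2-3] = +22.3467 N (tension)
  F[2-4] = +9.8076 N (tension)
  F[3-4] = -18.8736 N (compression)
  Rx@0 = +283.2300 N
  Ry@0 = +390.2047 N
  Ry@4 = +16.1253 N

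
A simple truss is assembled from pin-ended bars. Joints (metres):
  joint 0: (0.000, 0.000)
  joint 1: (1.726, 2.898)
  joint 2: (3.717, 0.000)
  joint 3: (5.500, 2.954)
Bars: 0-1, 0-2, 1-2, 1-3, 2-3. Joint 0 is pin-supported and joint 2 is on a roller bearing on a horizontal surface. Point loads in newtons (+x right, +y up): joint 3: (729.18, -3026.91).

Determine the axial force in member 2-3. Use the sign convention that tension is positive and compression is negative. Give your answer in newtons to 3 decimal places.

N=4 nodes, M=5 members, R=3 reactions → 2N=8, M+R=8
member 0 (0-1): L=3.3731, (cx,cy)=(0.5117,0.8592)
member 1 (0-2): L=3.7170, (cx,cy)=(1.0000,0.0000)
member 2 (1-2): L=3.5160, (cx,cy)=(0.5663,-0.8242)
member 3 (1-3): L=3.7744, (cx,cy)=(0.9999,0.0148)
member 4 (2-3): L=3.4504, (cx,cy)=(0.5168,0.8561)
solve A·x = −loads:
  F[0-1] = +2364.4782 N (tension)
  F[0-2] = -480.7300 N (compression)
  F[1-2] = -2418.2718 N (compression)
  F[1-3] = +2579.5724 N (tension)
  F[2-3] = -3580.2576 N (compression)
  Rx@0 = -729.1800 N
  Ry@0 = -2031.4711 N
  Ry@2 = +5058.3811 N

-3580.258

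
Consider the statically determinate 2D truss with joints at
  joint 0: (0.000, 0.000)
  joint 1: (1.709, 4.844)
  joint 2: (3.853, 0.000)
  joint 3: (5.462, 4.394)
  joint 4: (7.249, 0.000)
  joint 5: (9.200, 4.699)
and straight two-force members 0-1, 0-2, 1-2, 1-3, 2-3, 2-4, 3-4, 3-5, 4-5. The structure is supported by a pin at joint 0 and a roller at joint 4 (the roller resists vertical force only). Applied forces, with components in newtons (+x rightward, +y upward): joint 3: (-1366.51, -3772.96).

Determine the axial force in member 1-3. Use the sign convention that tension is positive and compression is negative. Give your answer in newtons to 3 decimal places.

-1487.639

N=6 nodes, M=9 members, R=3 reactions → 2N=12, M+R=12
member 0 (0-1): L=5.1366, (cx,cy)=(0.3327,0.9430)
member 1 (0-2): L=3.8530, (cx,cy)=(1.0000,0.0000)
member 2 (1-2): L=5.2973, (cx,cy)=(0.4047,-0.9144)
member 3 (1-3): L=3.7799, (cx,cy)=(0.9929,-0.1191)
member 4 (2-3): L=4.6793, (cx,cy)=(0.3439,0.9390)
member 5 (2-4): L=3.3960, (cx,cy)=(1.0000,0.0000)
member 6 (3-4): L=4.7435, (cx,cy)=(0.3767,-0.9263)
member 7 (3-5): L=3.7504, (cx,cy)=(0.9967,0.0813)
member 8 (4-5): L=5.0879, (cx,cy)=(0.3835,0.9236)
solve A·x = −loads:
  F[0-1] = -1864.6402 N (compression)
  F[0-2] = -746.1291 N (compression)
  F[1-2] = +2116.6300 N (tension)
  F[1-3] = -1487.6388 N (compression)
  F[2-3] = -2061.2015 N (compression)
  F[2-4] = +819.2987 N (tension)
  F[3-4] = -2174.7773 N (compression)
  F[3-5] = -0.0000 N (tension)
  F[4-5] = +0.0000 N (tension)
  Rx@0 = +1366.5100 N
  Ry@0 = +1758.4114 N
  Ry@4 = +2014.5486 N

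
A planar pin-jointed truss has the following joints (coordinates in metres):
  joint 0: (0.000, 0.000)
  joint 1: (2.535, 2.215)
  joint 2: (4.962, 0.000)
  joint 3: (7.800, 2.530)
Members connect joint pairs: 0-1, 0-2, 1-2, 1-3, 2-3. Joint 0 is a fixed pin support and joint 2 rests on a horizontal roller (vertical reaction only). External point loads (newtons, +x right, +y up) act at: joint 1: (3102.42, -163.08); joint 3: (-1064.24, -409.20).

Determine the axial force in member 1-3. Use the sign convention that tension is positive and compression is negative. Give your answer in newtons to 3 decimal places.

-649.925

N=4 nodes, M=5 members, R=3 reactions → 2N=8, M+R=8
member 0 (0-1): L=3.3664, (cx,cy)=(0.7530,0.6580)
member 1 (0-2): L=4.9620, (cx,cy)=(1.0000,0.0000)
member 2 (1-2): L=3.2858, (cx,cy)=(0.7386,-0.6741)
member 3 (1-3): L=5.2744, (cx,cy)=(0.9982,0.0597)
member 4 (2-3): L=3.8020, (cx,cy)=(0.7465,0.6654)
solve A·x = −loads:
  F[0-1] = +1514.5525 N (tension)
  F[0-2] = +897.6666 N (tension)
  F[1-2] = -1777.8065 N (compression)
  F[1-3] = -649.9247 N (compression)
  F[2-3] = -556.6012 N (compression)
  Rx@0 = -2038.1800 N
  Ry@0 = -996.5432 N
  Ry@2 = +1568.8232 N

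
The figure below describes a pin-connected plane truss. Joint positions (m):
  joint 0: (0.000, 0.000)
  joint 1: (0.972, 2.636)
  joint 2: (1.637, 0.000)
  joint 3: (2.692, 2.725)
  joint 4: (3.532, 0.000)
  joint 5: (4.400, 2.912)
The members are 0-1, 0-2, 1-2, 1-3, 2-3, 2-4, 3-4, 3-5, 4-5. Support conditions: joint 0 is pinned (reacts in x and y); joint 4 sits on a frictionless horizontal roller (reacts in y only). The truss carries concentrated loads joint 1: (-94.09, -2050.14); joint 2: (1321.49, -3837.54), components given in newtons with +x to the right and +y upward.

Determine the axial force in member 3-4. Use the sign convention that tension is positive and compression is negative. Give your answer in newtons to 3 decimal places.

-2378.108

N=6 nodes, M=9 members, R=3 reactions → 2N=12, M+R=12
member 0 (0-1): L=2.8095, (cx,cy)=(0.3460,0.9382)
member 1 (0-2): L=1.6370, (cx,cy)=(1.0000,0.0000)
member 2 (1-2): L=2.7186, (cx,cy)=(0.2446,-0.9696)
member 3 (1-3): L=1.7223, (cx,cy)=(0.9987,0.0517)
member 4 (2-3): L=2.9221, (cx,cy)=(0.3610,0.9325)
member 5 (2-4): L=1.8950, (cx,cy)=(1.0000,0.0000)
member 6 (3-4): L=2.8515, (cx,cy)=(0.2946,-0.9556)
member 7 (3-5): L=1.7182, (cx,cy)=(0.9941,0.1088)
member 8 (4-5): L=3.0386, (cx,cy)=(0.2857,0.9583)
solve A·x = −loads:
  F[0-1] = -3853.0367 N (compression)
  F[0-2] = +2560.4322 N (tension)
  F[1-2] = +1527.9251 N (tension)
  F[1-3] = -1614.8490 N (compression)
  F[2-3] = +2526.4414 N (tension)
  F[2-4] = +700.5398 N (tension)
  F[3-4] = -2378.1075 N (compression)
  F[3-5] = +0.0000 N (tension)
  F[4-5] = -0.0000 N (compression)
  Rx@0 = -1227.4000 N
  Ry@0 = +3615.0957 N
  Ry@4 = +2272.5843 N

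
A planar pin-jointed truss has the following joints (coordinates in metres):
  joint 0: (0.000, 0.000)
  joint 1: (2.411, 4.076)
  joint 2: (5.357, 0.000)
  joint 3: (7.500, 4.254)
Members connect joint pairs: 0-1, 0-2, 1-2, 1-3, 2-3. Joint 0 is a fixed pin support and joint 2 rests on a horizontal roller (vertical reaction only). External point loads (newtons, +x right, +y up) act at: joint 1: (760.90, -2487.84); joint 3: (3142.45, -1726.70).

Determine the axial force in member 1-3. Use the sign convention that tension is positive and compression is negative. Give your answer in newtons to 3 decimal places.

4086.758

N=4 nodes, M=5 members, R=3 reactions → 2N=8, M+R=8
member 0 (0-1): L=4.7357, (cx,cy)=(0.5091,0.8607)
member 1 (0-2): L=5.3570, (cx,cy)=(1.0000,0.0000)
member 2 (1-2): L=5.0292, (cx,cy)=(0.5858,-0.8105)
member 3 (1-3): L=5.0921, (cx,cy)=(0.9994,0.0350)
member 4 (2-3): L=4.7633, (cx,cy)=(0.4499,0.8931)
solve A·x = −loads:
  F[0-1] = +2784.9060 N (tension)
  F[0-2] = +2485.5170 N (tension)
  F[1-2] = -5850.8685 N (compression)
  F[1-3] = +4086.7577 N (tension)
  F[2-3] = -2093.3822 N (compression)
  Rx@0 = -3903.3500 N
  Ry@0 = -2396.9670 N
  Ry@2 = +6611.5070 N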